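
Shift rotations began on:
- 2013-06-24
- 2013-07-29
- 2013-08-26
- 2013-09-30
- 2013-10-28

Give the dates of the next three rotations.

2013-11-25, 2013-12-30, 2014-01-27

These are Mondays with 35, 28, 35, 28-day gaps.
Each is the final Monday of its month — 2013-07-29 is past the 28th, so '4th Monday' doesn't fit.
Last Monday of November 2013: 2013-11-25.
December 2013 ends with Monday 2013-12-30.
January 2014 ends with Monday 2014-01-27.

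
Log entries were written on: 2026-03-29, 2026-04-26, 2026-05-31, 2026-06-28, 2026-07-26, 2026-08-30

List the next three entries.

All Sundays; the gaps (28, 35, 28, 28, 35) vary with month length.
This is the last Sunday of each month.
September 2026 ends with Sunday 2026-09-27.
Last Sunday of October 2026: 2026-10-25.
November 2026 ends with Sunday 2026-11-29.

2026-09-27, 2026-10-25, 2026-11-29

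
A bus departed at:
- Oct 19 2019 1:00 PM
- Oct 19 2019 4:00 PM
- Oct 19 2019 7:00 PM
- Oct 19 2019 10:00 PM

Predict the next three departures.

Oct 20 2019 1:00 AM, Oct 20 2019 4:00 AM, Oct 20 2019 7:00 AM

Spacing: 3, 3, 3 h — constant 3 h.
Oct 19 2019 10:00 PM + 3 h = Oct 20 2019 1:00 AM.
Oct 20 2019 1:00 AM + 3 h = Oct 20 2019 4:00 AM.
Oct 20 2019 4:00 AM + 3 h = Oct 20 2019 7:00 AM.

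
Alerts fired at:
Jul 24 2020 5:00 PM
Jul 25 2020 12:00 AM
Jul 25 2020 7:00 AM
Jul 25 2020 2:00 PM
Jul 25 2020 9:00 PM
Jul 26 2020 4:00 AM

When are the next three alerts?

The interval is a steady 7 hours (7, 7, 7, 7, 7).
Jul 26 2020 4:00 AM + 7 h = Jul 26 2020 11:00 AM.
Jul 26 2020 11:00 AM + 7 h = Jul 26 2020 6:00 PM.
Jul 26 2020 6:00 PM + 7 h = Jul 27 2020 1:00 AM.

Jul 26 2020 11:00 AM, Jul 26 2020 6:00 PM, Jul 27 2020 1:00 AM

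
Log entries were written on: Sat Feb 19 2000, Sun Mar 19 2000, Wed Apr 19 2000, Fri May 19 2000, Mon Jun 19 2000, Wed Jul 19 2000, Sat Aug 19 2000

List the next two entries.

The day-of-month is always 19 (29, 31, 30, 31, 30, 31 days between events).
So this recurs on the 19th of each month.
September 2000: Tue Sep 19 2000.
October 2000: Thu Oct 19 2000.

Tue Sep 19 2000, Thu Oct 19 2000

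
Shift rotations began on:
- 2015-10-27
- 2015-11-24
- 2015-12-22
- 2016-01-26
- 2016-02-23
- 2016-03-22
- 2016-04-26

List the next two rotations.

These are Tuesdays at 28- or 35-day spacing (28, 28, 35, 28, 28, 35).
The pattern: 4th Tuesday of the month.
4th Tuesday of May 2016: 2016-05-24.
4th Tuesday of June 2016: 2016-06-28.

2016-05-24, 2016-06-28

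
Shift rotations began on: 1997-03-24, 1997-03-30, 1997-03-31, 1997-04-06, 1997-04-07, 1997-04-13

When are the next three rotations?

Every event lands on a Monday or Sunday (gaps cycle 6, 1, 6, 1, 6).
So the schedule is: every Monday and Sunday.
Next Monday: 1997-04-14.
The following Sunday is 1997-04-20.
The following Monday is 1997-04-21.

1997-04-14, 1997-04-20, 1997-04-21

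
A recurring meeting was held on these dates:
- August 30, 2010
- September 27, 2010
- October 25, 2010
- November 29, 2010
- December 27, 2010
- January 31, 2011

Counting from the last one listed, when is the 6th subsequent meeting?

July 25, 2011

Every date is a Monday; gaps 28, 28, 35, 28, 35 days.
Each is the last Monday of its month (at least one falls on the 29th or later, ruling out '4th Monday').
February 2011 ends with Monday February 28, 2011.
March 2011 ends with Monday March 28, 2011.
Last Monday of April 2011: April 25, 2011.
May 2011 ends with Monday May 30, 2011.
June 2011 ends with Monday June 27, 2011.
July 2011 ends with Monday July 25, 2011.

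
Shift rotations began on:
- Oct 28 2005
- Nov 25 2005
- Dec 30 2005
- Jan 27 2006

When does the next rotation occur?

Every date is a Friday; gaps 28, 35, 28 days.
Each is the last Friday of its month (at least one falls on the 29th or later, ruling out '4th Friday').
February 2006 ends with Friday Feb 24 2006.

Feb 24 2006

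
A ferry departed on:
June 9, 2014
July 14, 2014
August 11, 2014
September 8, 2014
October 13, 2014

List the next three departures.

November 10, 2014; December 8, 2014; January 12, 2015

Gaps: 35, 28, 28, 35 days — a mix of 28 and 35. Every date is a Monday.
Each is the 2nd Monday of its month.
2nd Monday of November 2014: November 10, 2014.
2nd Monday of December 2014: December 8, 2014.
January 2015 — 2nd Monday is January 12, 2015.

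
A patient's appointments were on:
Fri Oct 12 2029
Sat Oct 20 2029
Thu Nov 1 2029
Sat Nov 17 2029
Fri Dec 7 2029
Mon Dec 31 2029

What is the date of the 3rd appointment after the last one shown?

The spacing grows by 4 each time: 8, 12, 16, 20, 24 days.
Next gap: 28 days. Mon Dec 31 2029 + 28 days = Mon Jan 28 2030.
Next gap: 32 days. Mon Jan 28 2030 + 32 days = Fri Mar 1 2030.
Next gap: 36 days. Fri Mar 1 2030 + 36 days = Sat Apr 6 2030.

Sat Apr 6 2030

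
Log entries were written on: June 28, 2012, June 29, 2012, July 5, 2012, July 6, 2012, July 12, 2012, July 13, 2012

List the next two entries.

July 19, 2012; July 20, 2012

Every event lands on a Thursday or Friday (gaps cycle 1, 6, 1, 6, 1).
So the schedule is: every Thursday and Friday.
Next Thursday: July 19, 2012.
Next Friday: July 20, 2012.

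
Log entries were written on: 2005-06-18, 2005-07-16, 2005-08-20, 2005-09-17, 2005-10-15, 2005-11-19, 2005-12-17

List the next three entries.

Gaps: 28, 35, 28, 28, 35, 28 days — a mix of 28 and 35. Every date is a Saturday.
Each is the 3rd Saturday of its month.
3rd Saturday of January 2006: 2006-01-21.
February 2006 — 3rd Saturday is 2006-02-18.
March 2006 — 3rd Saturday is 2006-03-18.

2006-01-21, 2006-02-18, 2006-03-18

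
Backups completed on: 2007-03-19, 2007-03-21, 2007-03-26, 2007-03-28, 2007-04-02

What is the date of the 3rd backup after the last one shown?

2007-04-11

Every event lands on a Monday or Wednesday (gaps cycle 2, 5, 2, 5).
So the schedule is: every Monday and Wednesday.
Next Wednesday: 2007-04-04.
Next Monday: 2007-04-09.
Next Wednesday: 2007-04-11.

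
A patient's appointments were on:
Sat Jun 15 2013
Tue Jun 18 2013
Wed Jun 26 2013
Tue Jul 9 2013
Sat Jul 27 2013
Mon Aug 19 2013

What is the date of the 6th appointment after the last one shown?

Gaps: 3, 8, 13, 18, 23 days — each gap is 5 larger than the previous one.
Next gap: 28 days. Mon Aug 19 2013 + 28 days = Mon Sep 16 2013.
Next gap: 33 days. Mon Sep 16 2013 + 33 days = Sat Oct 19 2013.
Next gap: 38 days. Sat Oct 19 2013 + 38 days = Tue Nov 26 2013.
Next gap: 43 days. Tue Nov 26 2013 + 43 days = Wed Jan 8 2014.
Next gap: 48 days. Wed Jan 8 2014 + 48 days = Tue Feb 25 2014.
Next gap: 53 days. Tue Feb 25 2014 + 53 days = Sat Apr 19 2014.

Sat Apr 19 2014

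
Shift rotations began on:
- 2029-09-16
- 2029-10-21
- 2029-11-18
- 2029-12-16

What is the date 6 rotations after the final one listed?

2030-06-16

These are Sundays at 28- or 35-day spacing (35, 28, 28).
The pattern: 3rd Sunday of the month.
3rd Sunday of January 2030: 2030-01-20.
3rd Sunday of February 2030: 2030-02-17.
March 2030 — 3rd Sunday is 2030-03-17.
3rd Sunday of April 2030: 2030-04-21.
May 2030 — 3rd Sunday is 2030-05-19.
June 2030 — 3rd Sunday is 2030-06-16.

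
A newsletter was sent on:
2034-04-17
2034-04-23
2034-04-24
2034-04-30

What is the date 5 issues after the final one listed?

Gaps: 6, 1, 6 days — not constant, but cyclic with period 2.
The events fall on every Monday and Sunday.
Next Monday: 2034-05-01.
Next Sunday: 2034-05-07.
Next Monday: 2034-05-08.
Next Sunday: 2034-05-14.
Next Monday: 2034-05-15.

2034-05-15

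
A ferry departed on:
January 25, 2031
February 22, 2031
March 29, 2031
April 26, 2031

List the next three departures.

May 31, 2031; June 28, 2031; July 26, 2031

All Saturdays; the gaps (28, 35, 28) vary with month length.
This is the last Saturday of each month.
May 2031 ends with Saturday May 31, 2031.
June 2031 ends with Saturday June 28, 2031.
Last Saturday of July 2031: July 26, 2031.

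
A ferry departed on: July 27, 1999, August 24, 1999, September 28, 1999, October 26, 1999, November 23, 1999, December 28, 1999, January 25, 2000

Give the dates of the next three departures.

All dates are Tuesdays, 28, 35, 28, 28, 35, 28 days apart.
Specifically, the 4th Tuesday of each month.
4th Tuesday of February 2000: February 22, 2000.
March 2000 — 4th Tuesday is March 28, 2000.
April 2000 — 4th Tuesday is April 25, 2000.

February 22, 2000; March 28, 2000; April 25, 2000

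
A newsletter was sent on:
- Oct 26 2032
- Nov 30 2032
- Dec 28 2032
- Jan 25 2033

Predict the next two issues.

These are Tuesdays with 35, 28, 28-day gaps.
Each is the final Tuesday of its month — Nov 30 2032 is past the 28th, so '4th Tuesday' doesn't fit.
February 2033 ends with Tuesday Feb 22 2033.
March 2033 ends with Tuesday Mar 29 2033.

Feb 22 2033, Mar 29 2033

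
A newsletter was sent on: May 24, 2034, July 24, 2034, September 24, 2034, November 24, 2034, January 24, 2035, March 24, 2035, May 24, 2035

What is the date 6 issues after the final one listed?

May 24, 2036

The day-of-month is always 24 (61, 62, 61, 61, 59, 61 days between events).
So this recurs on the 24th of every 2 months.
Next: July 2035 → July 24, 2035.
Next: September 2035 → September 24, 2035.
Next: November 2035 → November 24, 2035.
Next: January 2036 → January 24, 2036.
March 2036: March 24, 2036.
Next: May 2036 → May 24, 2036.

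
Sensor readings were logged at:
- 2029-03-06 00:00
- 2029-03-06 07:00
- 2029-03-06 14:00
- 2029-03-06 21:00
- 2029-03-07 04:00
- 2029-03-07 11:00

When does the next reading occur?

Spacing: 7, 7, 7, 7, 7 h — constant 7 h.
2029-03-07 11:00 + 7 h = 2029-03-07 18:00.

2029-03-07 18:00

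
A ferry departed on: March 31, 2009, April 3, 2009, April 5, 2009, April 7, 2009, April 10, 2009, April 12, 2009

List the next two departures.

April 14, 2009; April 17, 2009

Gaps: 3, 2, 2, 3, 2 days — not constant, but cyclic with period 3.
The events fall on every Tuesday, Friday and Sunday.
Next Tuesday: April 14, 2009.
The following Friday is April 17, 2009.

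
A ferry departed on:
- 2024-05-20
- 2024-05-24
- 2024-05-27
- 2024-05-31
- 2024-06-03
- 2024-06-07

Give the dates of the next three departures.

2024-06-10, 2024-06-14, 2024-06-17

Gaps: 4, 3, 4, 3, 4 days — not constant, but cyclic with period 2.
The events fall on every Monday and Friday.
The following Monday is 2024-06-10.
The following Friday is 2024-06-14.
Next Monday: 2024-06-17.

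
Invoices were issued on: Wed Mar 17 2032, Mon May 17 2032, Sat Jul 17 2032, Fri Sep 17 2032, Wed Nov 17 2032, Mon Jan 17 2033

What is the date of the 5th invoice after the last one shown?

Each date is the 17th; the gaps (61, 61, 62, 61, 61) track the month lengths.
The rule is the 17th of every 2 months.
Next: March 2033 → Thu Mar 17 2033.
May 2033: Tue May 17 2033.
July 2033: Sun Jul 17 2033.
September 2033: Sat Sep 17 2033.
Next: November 2033 → Thu Nov 17 2033.

Thu Nov 17 2033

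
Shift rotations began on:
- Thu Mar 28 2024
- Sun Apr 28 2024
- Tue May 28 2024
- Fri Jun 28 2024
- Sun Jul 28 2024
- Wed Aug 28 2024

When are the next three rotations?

Sat Sep 28 2024, Mon Oct 28 2024, Thu Nov 28 2024

Gaps: 31, 30, 31, 30, 31 days — not constant. Every event is on the 28th of the month.
Pattern: the 28th of each month.
September 2024: Sat Sep 28 2024.
Next: October 2024 → Mon Oct 28 2024.
November 2024: Thu Nov 28 2024.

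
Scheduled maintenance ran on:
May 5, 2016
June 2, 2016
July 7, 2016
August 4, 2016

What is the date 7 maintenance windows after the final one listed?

These are Thursdays at 28- or 35-day spacing (28, 35, 28).
The pattern: 1st Thursday of the month.
September 2016 — 1st Thursday is September 1, 2016.
October 2016 — 1st Thursday is October 6, 2016.
1st Thursday of November 2016: November 3, 2016.
December 2016 — 1st Thursday is December 1, 2016.
1st Thursday of January 2017: January 5, 2017.
February 2017 — 1st Thursday is February 2, 2017.
March 2017 — 1st Thursday is March 2, 2017.

March 2, 2017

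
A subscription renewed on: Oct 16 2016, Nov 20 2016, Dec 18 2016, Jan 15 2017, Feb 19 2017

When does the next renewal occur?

Mar 19 2017

These are Sundays at 28- or 35-day spacing (35, 28, 28, 35).
The pattern: 3rd Sunday of the month.
3rd Sunday of March 2017: Mar 19 2017.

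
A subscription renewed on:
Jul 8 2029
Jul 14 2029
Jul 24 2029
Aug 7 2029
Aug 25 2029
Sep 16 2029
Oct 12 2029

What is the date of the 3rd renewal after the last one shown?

Jan 22 2030

Gaps: 6, 10, 14, 18, 22, 26 days — each gap is 4 larger than the previous one.
Next gap: 30 days. Oct 12 2029 + 30 days = Nov 11 2029.
Next gap: 34 days. Nov 11 2029 + 34 days = Dec 15 2029.
Next gap: 38 days. Dec 15 2029 + 38 days = Jan 22 2030.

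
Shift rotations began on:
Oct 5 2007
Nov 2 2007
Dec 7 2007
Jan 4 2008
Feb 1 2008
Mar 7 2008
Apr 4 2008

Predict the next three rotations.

All dates are Fridays, 28, 35, 28, 28, 35, 28 days apart.
Specifically, the 1st Friday of each month.
May 2008 — 1st Friday is May 2 2008.
1st Friday of June 2008: Jun 6 2008.
1st Friday of July 2008: Jul 4 2008.

May 2 2008, Jun 6 2008, Jul 4 2008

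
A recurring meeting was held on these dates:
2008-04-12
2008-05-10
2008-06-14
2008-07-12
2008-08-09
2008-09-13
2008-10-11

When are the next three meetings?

All dates are Saturdays, 28, 35, 28, 28, 35, 28 days apart.
Specifically, the 2nd Saturday of each month.
November 2008 — 2nd Saturday is 2008-11-08.
2nd Saturday of December 2008: 2008-12-13.
2nd Saturday of January 2009: 2009-01-10.

2008-11-08, 2008-12-13, 2009-01-10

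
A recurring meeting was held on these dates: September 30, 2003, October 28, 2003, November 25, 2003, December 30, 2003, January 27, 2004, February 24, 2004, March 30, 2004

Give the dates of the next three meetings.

These are Tuesdays with 28, 28, 35, 28, 28, 35-day gaps.
Each is the final Tuesday of its month — September 30, 2003 is past the 28th, so '4th Tuesday' doesn't fit.
Last Tuesday of April 2004: April 27, 2004.
May 2004 ends with Tuesday May 25, 2004.
June 2004 ends with Tuesday June 29, 2004.

April 27, 2004; May 25, 2004; June 29, 2004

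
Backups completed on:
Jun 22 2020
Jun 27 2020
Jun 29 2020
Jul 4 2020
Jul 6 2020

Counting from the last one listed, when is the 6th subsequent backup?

Jul 27 2020

Every event lands on a Monday or Saturday (gaps cycle 5, 2, 5, 2).
So the schedule is: every Monday and Saturday.
Next Saturday: Jul 11 2020.
Next Monday: Jul 13 2020.
The following Saturday is Jul 18 2020.
Next Monday: Jul 20 2020.
The following Saturday is Jul 25 2020.
The following Monday is Jul 27 2020.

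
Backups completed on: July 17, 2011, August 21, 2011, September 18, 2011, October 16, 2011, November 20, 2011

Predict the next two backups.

Gaps: 35, 28, 28, 35 days — a mix of 28 and 35. Every date is a Sunday.
Each is the 3rd Sunday of its month.
3rd Sunday of December 2011: December 18, 2011.
January 2012 — 3rd Sunday is January 15, 2012.

December 18, 2011; January 15, 2012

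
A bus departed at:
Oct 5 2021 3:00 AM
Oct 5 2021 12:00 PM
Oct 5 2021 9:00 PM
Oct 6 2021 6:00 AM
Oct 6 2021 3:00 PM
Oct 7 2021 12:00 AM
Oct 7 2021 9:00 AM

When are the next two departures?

Oct 7 2021 6:00 PM, Oct 8 2021 3:00 AM

Spacing: 9, 9, 9, 9, 9, 9 h — constant 9 h.
Oct 7 2021 9:00 AM + 9 h = Oct 7 2021 6:00 PM.
Oct 7 2021 6:00 PM + 9 h = Oct 8 2021 3:00 AM.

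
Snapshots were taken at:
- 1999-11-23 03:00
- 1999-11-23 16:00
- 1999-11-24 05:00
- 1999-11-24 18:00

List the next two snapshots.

Gaps: 13, 13, 13 hours — each event is 13 hours after the previous one.
1999-11-24 18:00 + 13 h = 1999-11-25 07:00.
1999-11-25 07:00 + 13 h = 1999-11-25 20:00.

1999-11-25 07:00, 1999-11-25 20:00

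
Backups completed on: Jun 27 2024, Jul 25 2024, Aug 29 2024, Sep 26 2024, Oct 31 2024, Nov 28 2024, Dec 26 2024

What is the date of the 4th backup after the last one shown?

All Thursdays; the gaps (28, 35, 28, 35, 28, 28) vary with month length.
This is the last Thursday of each month.
Last Thursday of January 2025: Jan 30 2025.
Last Thursday of February 2025: Feb 27 2025.
March 2025 ends with Thursday Mar 27 2025.
April 2025 ends with Thursday Apr 24 2025.

Apr 24 2025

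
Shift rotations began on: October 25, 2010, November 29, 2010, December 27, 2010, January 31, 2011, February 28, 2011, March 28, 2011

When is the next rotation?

April 25, 2011

Every date is a Monday; gaps 35, 28, 35, 28, 28 days.
Each is the last Monday of its month (at least one falls on the 29th or later, ruling out '4th Monday').
Last Monday of April 2011: April 25, 2011.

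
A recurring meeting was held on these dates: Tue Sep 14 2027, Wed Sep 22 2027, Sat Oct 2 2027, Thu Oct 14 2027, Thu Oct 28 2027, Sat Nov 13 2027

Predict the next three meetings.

Wed Dec 1 2027, Tue Dec 21 2027, Wed Jan 12 2028

Intervals are 8, 10, 12, 14, 16 days — an arithmetic progression with common difference 2.
Next gap: 18 days. Sat Nov 13 2027 + 18 days = Wed Dec 1 2027.
Next gap: 20 days. Wed Dec 1 2027 + 20 days = Tue Dec 21 2027.
Next gap: 22 days. Tue Dec 21 2027 + 22 days = Wed Jan 12 2028.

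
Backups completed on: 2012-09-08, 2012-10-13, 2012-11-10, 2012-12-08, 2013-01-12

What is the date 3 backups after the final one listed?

These are Saturdays at 28- or 35-day spacing (35, 28, 28, 35).
The pattern: 2nd Saturday of the month.
2nd Saturday of February 2013: 2013-02-09.
2nd Saturday of March 2013: 2013-03-09.
2nd Saturday of April 2013: 2013-04-13.

2013-04-13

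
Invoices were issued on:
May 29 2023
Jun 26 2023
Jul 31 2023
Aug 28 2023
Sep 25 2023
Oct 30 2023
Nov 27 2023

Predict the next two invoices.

Dec 25 2023, Jan 29 2024

Every date is a Monday; gaps 28, 35, 28, 28, 35, 28 days.
Each is the last Monday of its month (at least one falls on the 29th or later, ruling out '4th Monday').
Last Monday of December 2023: Dec 25 2023.
Last Monday of January 2024: Jan 29 2024.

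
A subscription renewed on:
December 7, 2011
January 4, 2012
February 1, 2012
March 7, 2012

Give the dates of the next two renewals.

These are Wednesdays at 28- or 35-day spacing (28, 28, 35).
The pattern: 1st Wednesday of the month.
1st Wednesday of April 2012: April 4, 2012.
May 2012 — 1st Wednesday is May 2, 2012.

April 4, 2012; May 2, 2012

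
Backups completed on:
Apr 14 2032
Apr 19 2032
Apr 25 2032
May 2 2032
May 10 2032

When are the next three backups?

Gaps: 5, 6, 7, 8 days — each gap is 1 larger than the previous one.
Next gap: 9 days. May 10 2032 + 9 days = May 19 2032.
Next gap: 10 days. May 19 2032 + 10 days = May 29 2032.
Next gap: 11 days. May 29 2032 + 11 days = Jun 9 2032.

May 19 2032, May 29 2032, Jun 9 2032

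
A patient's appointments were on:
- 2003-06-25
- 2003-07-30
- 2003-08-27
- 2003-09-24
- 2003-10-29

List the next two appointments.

These are Wednesdays with 35, 28, 28, 35-day gaps.
Each is the final Wednesday of its month — 2003-07-30 is past the 28th, so '4th Wednesday' doesn't fit.
November 2003 ends with Wednesday 2003-11-26.
December 2003 ends with Wednesday 2003-12-31.

2003-11-26, 2003-12-31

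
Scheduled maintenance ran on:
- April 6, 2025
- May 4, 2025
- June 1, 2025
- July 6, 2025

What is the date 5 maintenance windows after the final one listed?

These are Sundays at 28- or 35-day spacing (28, 28, 35).
The pattern: 1st Sunday of the month.
1st Sunday of August 2025: August 3, 2025.
1st Sunday of September 2025: September 7, 2025.
1st Sunday of October 2025: October 5, 2025.
1st Sunday of November 2025: November 2, 2025.
December 2025 — 1st Sunday is December 7, 2025.

December 7, 2025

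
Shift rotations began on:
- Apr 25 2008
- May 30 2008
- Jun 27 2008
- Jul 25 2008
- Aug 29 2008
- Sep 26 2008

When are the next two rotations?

Oct 31 2008, Nov 28 2008

All Fridays; the gaps (35, 28, 28, 35, 28) vary with month length.
This is the last Friday of each month.
Last Friday of October 2008: Oct 31 2008.
November 2008 ends with Friday Nov 28 2008.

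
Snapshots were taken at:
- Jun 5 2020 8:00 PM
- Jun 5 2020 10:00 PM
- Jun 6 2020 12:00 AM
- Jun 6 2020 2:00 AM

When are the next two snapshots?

Gaps: 2, 2, 2 hours — each event is 2 hours after the previous one.
Jun 6 2020 2:00 AM + 2 h = Jun 6 2020 4:00 AM.
Jun 6 2020 4:00 AM + 2 h = Jun 6 2020 6:00 AM.

Jun 6 2020 4:00 AM, Jun 6 2020 6:00 AM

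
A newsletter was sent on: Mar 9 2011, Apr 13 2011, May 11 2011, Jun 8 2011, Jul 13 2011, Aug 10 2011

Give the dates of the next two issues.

Sep 14 2011, Oct 12 2011

Gaps: 35, 28, 28, 35, 28 days — a mix of 28 and 35. Every date is a Wednesday.
Each is the 2nd Wednesday of its month.
2nd Wednesday of September 2011: Sep 14 2011.
October 2011 — 2nd Wednesday is Oct 12 2011.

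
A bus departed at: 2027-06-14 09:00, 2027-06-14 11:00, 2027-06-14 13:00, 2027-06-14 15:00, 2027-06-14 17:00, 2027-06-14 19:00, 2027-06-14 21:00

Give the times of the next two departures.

Spacing: 2, 2, 2, 2, 2, 2 h — constant 2 h.
2027-06-14 21:00 + 2 h = 2027-06-14 23:00.
2027-06-14 23:00 + 2 h = 2027-06-15 01:00.

2027-06-14 23:00, 2027-06-15 01:00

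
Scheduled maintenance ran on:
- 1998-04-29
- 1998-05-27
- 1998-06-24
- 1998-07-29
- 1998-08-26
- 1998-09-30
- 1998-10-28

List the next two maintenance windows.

These are Wednesdays with 28, 28, 35, 28, 35, 28-day gaps.
Each is the final Wednesday of its month — 1998-04-29 is past the 28th, so '4th Wednesday' doesn't fit.
November 1998 ends with Wednesday 1998-11-25.
December 1998 ends with Wednesday 1998-12-30.

1998-11-25, 1998-12-30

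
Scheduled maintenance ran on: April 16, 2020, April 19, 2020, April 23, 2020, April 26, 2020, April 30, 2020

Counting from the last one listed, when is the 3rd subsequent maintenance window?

Every event lands on a Thursday or Sunday (gaps cycle 3, 4, 3, 4).
So the schedule is: every Thursday and Sunday.
The following Sunday is May 3, 2020.
Next Thursday: May 7, 2020.
The following Sunday is May 10, 2020.

May 10, 2020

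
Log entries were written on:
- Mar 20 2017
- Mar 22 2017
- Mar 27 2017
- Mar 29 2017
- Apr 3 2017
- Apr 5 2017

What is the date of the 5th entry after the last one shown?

Apr 24 2017

Gaps: 2, 5, 2, 5, 2 days — not constant, but cyclic with period 2.
The events fall on every Monday and Wednesday.
The following Monday is Apr 10 2017.
Next Wednesday: Apr 12 2017.
The following Monday is Apr 17 2017.
The following Wednesday is Apr 19 2017.
The following Monday is Apr 24 2017.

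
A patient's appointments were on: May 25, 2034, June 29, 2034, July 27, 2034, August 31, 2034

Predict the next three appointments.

September 28, 2034; October 26, 2034; November 30, 2034

These are Thursdays with 35, 28, 35-day gaps.
Each is the final Thursday of its month — June 29, 2034 is past the 28th, so '4th Thursday' doesn't fit.
September 2034 ends with Thursday September 28, 2034.
Last Thursday of October 2034: October 26, 2034.
November 2034 ends with Thursday November 30, 2034.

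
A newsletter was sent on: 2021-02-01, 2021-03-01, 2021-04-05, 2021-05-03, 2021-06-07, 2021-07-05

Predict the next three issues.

2021-08-02, 2021-09-06, 2021-10-04

These are Mondays at 28- or 35-day spacing (28, 35, 28, 35, 28).
The pattern: 1st Monday of the month.
1st Monday of August 2021: 2021-08-02.
September 2021 — 1st Monday is 2021-09-06.
1st Monday of October 2021: 2021-10-04.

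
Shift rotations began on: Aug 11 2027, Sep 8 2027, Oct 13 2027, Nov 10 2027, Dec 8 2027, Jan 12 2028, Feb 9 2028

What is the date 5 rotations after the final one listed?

Jul 12 2028

All dates are Wednesdays, 28, 35, 28, 28, 35, 28 days apart.
Specifically, the 2nd Wednesday of each month.
2nd Wednesday of March 2028: Mar 8 2028.
April 2028 — 2nd Wednesday is Apr 12 2028.
May 2028 — 2nd Wednesday is May 10 2028.
2nd Wednesday of June 2028: Jun 14 2028.
2nd Wednesday of July 2028: Jul 12 2028.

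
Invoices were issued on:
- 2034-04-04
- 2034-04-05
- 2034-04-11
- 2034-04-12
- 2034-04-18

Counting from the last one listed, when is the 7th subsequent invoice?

2034-05-10

Gaps: 1, 6, 1, 6 days — not constant, but cyclic with period 2.
The events fall on every Tuesday and Wednesday.
The following Wednesday is 2034-04-19.
Next Tuesday: 2034-04-25.
Next Wednesday: 2034-04-26.
The following Tuesday is 2034-05-02.
Next Wednesday: 2034-05-03.
The following Tuesday is 2034-05-09.
Next Wednesday: 2034-05-10.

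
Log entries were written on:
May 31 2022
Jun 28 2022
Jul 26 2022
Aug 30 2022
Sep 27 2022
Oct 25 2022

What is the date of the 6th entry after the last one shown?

Apr 25 2023

These are Tuesdays with 28, 28, 35, 28, 28-day gaps.
Each is the final Tuesday of its month — May 31 2022 is past the 28th, so '4th Tuesday' doesn't fit.
November 2022 ends with Tuesday Nov 29 2022.
Last Tuesday of December 2022: Dec 27 2022.
Last Tuesday of January 2023: Jan 31 2023.
Last Tuesday of February 2023: Feb 28 2023.
March 2023 ends with Tuesday Mar 28 2023.
Last Tuesday of April 2023: Apr 25 2023.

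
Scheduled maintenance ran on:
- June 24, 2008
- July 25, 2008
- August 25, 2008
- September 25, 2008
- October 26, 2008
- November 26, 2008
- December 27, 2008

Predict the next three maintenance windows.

January 27, 2009; February 27, 2009; March 30, 2009

Gaps between consecutive events: 31, 31, 31, 31, 31, 31 days — a constant 31-day interval.
December 27, 2008 + 31 days = January 27, 2009.
January 27, 2009 + 31 days = February 27, 2009.
February 27, 2009 + 31 days = March 30, 2009.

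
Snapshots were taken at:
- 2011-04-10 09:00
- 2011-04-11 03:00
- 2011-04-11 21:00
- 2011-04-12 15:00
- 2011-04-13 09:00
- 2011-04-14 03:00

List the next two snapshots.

2011-04-14 21:00, 2011-04-15 15:00

Spacing: 18, 18, 18, 18, 18 h — constant 18 h.
2011-04-14 03:00 + 18 h = 2011-04-14 21:00.
2011-04-14 21:00 + 18 h = 2011-04-15 15:00.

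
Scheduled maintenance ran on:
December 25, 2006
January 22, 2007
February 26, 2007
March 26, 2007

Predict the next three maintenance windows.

April 23, 2007; May 28, 2007; June 25, 2007

All dates are Mondays, 28, 35, 28 days apart.
Specifically, the 4th Monday of each month.
4th Monday of April 2007: April 23, 2007.
4th Monday of May 2007: May 28, 2007.
June 2007 — 4th Monday is June 25, 2007.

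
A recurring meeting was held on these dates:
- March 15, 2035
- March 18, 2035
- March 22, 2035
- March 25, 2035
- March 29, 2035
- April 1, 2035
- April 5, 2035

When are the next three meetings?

Every event lands on a Thursday or Sunday (gaps cycle 3, 4, 3, 4, 3, 4).
So the schedule is: every Thursday and Sunday.
The following Sunday is April 8, 2035.
Next Thursday: April 12, 2035.
Next Sunday: April 15, 2035.

April 8, 2035; April 12, 2035; April 15, 2035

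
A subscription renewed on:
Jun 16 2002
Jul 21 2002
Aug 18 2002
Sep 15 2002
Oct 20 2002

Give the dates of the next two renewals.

These are Sundays at 28- or 35-day spacing (35, 28, 28, 35).
The pattern: 3rd Sunday of the month.
3rd Sunday of November 2002: Nov 17 2002.
3rd Sunday of December 2002: Dec 15 2002.

Nov 17 2002, Dec 15 2002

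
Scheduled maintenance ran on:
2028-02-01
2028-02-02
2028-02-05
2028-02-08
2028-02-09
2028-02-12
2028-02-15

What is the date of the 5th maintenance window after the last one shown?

2028-02-26

The gap pattern 1, 3, 3, 1, 3, 3 repeats every 3 events.
These are the Tuesdays, Wednesdays and Saturdays of each week.
The following Wednesday is 2028-02-16.
The following Saturday is 2028-02-19.
The following Tuesday is 2028-02-22.
Next Wednesday: 2028-02-23.
The following Saturday is 2028-02-26.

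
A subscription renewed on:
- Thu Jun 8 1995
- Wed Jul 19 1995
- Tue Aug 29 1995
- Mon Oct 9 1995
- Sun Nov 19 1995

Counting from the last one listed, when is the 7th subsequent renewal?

The spacing is 41, 41, 41, 41 days — always 41 days.
Sun Nov 19 1995 + 41 days = Sat Dec 30 1995.
Sat Dec 30 1995 + 41 days = Fri Feb 9 1996.
Fri Feb 9 1996 + 41 days = Thu Mar 21 1996.
Thu Mar 21 1996 + 41 days = Wed May 1 1996.
Wed May 1 1996 + 41 days = Tue Jun 11 1996.
Tue Jun 11 1996 + 41 days = Mon Jul 22 1996.
Mon Jul 22 1996 + 41 days = Sun Sep 1 1996.

Sun Sep 1 1996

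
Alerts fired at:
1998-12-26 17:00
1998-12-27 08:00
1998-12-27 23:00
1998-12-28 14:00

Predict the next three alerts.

1998-12-29 05:00, 1998-12-29 20:00, 1998-12-30 11:00

Spacing: 15, 15, 15 h — constant 15 h.
1998-12-28 14:00 + 15 h = 1998-12-29 05:00.
1998-12-29 05:00 + 15 h = 1998-12-29 20:00.
1998-12-29 20:00 + 15 h = 1998-12-30 11:00.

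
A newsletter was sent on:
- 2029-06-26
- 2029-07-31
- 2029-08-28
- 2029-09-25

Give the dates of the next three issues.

2029-10-30, 2029-11-27, 2029-12-25

These are Tuesdays with 35, 28, 28-day gaps.
Each is the final Tuesday of its month — 2029-07-31 is past the 28th, so '4th Tuesday' doesn't fit.
October 2029 ends with Tuesday 2029-10-30.
November 2029 ends with Tuesday 2029-11-27.
Last Tuesday of December 2029: 2029-12-25.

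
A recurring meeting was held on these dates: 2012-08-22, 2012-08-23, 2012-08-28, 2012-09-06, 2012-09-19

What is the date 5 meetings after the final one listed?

Gaps: 1, 5, 9, 13 days — each gap is 4 larger than the previous one.
Next gap: 17 days. 2012-09-19 + 17 days = 2012-10-06.
Next gap: 21 days. 2012-10-06 + 21 days = 2012-10-27.
Next gap: 25 days. 2012-10-27 + 25 days = 2012-11-21.
Next gap: 29 days. 2012-11-21 + 29 days = 2012-12-20.
Next gap: 33 days. 2012-12-20 + 33 days = 2013-01-22.

2013-01-22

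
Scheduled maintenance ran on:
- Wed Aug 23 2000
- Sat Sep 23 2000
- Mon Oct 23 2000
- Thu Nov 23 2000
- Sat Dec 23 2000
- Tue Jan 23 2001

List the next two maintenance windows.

Fri Feb 23 2001, Fri Mar 23 2001

Each date is the 23rd; the gaps (31, 30, 31, 30, 31) track the month lengths.
The rule is the 23rd of each month.
Next: February 2001 → Fri Feb 23 2001.
Next: March 2001 → Fri Mar 23 2001.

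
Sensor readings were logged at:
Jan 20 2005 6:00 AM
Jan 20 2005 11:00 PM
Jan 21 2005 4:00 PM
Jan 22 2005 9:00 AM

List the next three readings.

Spacing: 17, 17, 17 h — constant 17 h.
Jan 22 2005 9:00 AM + 17 h = Jan 23 2005 2:00 AM.
Jan 23 2005 2:00 AM + 17 h = Jan 23 2005 7:00 PM.
Jan 23 2005 7:00 PM + 17 h = Jan 24 2005 12:00 PM.

Jan 23 2005 2:00 AM, Jan 23 2005 7:00 PM, Jan 24 2005 12:00 PM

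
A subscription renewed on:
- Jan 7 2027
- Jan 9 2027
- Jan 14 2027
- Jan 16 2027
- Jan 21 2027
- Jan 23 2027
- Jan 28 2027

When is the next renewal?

The gap pattern 2, 5, 2, 5, 2, 5 repeats every 2 events.
These are the Thursdays and Saturdays of each week.
The following Saturday is Jan 30 2027.

Jan 30 2027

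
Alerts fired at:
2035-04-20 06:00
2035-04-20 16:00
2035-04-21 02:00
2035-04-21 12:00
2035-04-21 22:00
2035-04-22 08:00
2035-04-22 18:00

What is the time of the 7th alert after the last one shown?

2035-04-25 16:00

Spacing: 10, 10, 10, 10, 10, 10 h — constant 10 h.
2035-04-22 18:00 + 10 h = 2035-04-23 04:00.
2035-04-23 04:00 + 10 h = 2035-04-23 14:00.
2035-04-23 14:00 + 10 h = 2035-04-24 00:00.
2035-04-24 00:00 + 10 h = 2035-04-24 10:00.
2035-04-24 10:00 + 10 h = 2035-04-24 20:00.
2035-04-24 20:00 + 10 h = 2035-04-25 06:00.
2035-04-25 06:00 + 10 h = 2035-04-25 16:00.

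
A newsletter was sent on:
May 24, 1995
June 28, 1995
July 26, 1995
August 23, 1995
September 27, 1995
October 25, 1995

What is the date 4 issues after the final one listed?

February 28, 1996

These are Wednesdays at 28- or 35-day spacing (35, 28, 28, 35, 28).
The pattern: 4th Wednesday of the month.
4th Wednesday of November 1995: November 22, 1995.
December 1995 — 4th Wednesday is December 27, 1995.
January 1996 — 4th Wednesday is January 24, 1996.
4th Wednesday of February 1996: February 28, 1996.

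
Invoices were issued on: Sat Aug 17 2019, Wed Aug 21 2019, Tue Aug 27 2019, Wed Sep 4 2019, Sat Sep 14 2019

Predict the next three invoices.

Intervals are 4, 6, 8, 10 days — an arithmetic progression with common difference 2.
Next gap: 12 days. Sat Sep 14 2019 + 12 days = Thu Sep 26 2019.
Next gap: 14 days. Thu Sep 26 2019 + 14 days = Thu Oct 10 2019.
Next gap: 16 days. Thu Oct 10 2019 + 16 days = Sat Oct 26 2019.

Thu Sep 26 2019, Thu Oct 10 2019, Sat Oct 26 2019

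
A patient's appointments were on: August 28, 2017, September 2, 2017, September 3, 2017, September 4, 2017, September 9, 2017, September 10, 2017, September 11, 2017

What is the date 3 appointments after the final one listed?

Gaps: 5, 1, 1, 5, 1, 1 days — not constant, but cyclic with period 3.
The events fall on every Monday, Saturday and Sunday.
The following Saturday is September 16, 2017.
Next Sunday: September 17, 2017.
Next Monday: September 18, 2017.

September 18, 2017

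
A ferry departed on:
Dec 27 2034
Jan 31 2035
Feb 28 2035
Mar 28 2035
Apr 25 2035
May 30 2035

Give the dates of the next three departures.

These are Wednesdays with 35, 28, 28, 28, 35-day gaps.
Each is the final Wednesday of its month — Jan 31 2035 is past the 28th, so '4th Wednesday' doesn't fit.
Last Wednesday of June 2035: Jun 27 2035.
Last Wednesday of July 2035: Jul 25 2035.
Last Wednesday of August 2035: Aug 29 2035.

Jun 27 2035, Jul 25 2035, Aug 29 2035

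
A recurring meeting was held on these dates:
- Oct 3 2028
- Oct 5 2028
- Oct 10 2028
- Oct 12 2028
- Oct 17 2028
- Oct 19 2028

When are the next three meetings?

Oct 24 2028, Oct 26 2028, Oct 31 2028

Gaps: 2, 5, 2, 5, 2 days — not constant, but cyclic with period 2.
The events fall on every Tuesday and Thursday.
Next Tuesday: Oct 24 2028.
The following Thursday is Oct 26 2028.
The following Tuesday is Oct 31 2028.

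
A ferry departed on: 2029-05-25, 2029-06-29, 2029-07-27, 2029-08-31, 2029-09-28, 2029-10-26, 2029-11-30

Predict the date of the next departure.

2029-12-28

All Fridays; the gaps (35, 28, 35, 28, 28, 35) vary with month length.
This is the last Friday of each month.
Last Friday of December 2029: 2029-12-28.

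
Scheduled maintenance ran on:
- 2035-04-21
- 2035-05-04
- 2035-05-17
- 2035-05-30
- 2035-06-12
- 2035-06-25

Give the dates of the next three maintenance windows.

The spacing is 13, 13, 13, 13, 13 days — always 13 days.
2035-06-25 + 13 days = 2035-07-08.
2035-07-08 + 13 days = 2035-07-21.
2035-07-21 + 13 days = 2035-08-03.

2035-07-08, 2035-07-21, 2035-08-03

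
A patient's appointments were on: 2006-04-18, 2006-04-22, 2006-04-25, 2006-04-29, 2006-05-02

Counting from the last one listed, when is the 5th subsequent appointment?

Every event lands on a Tuesday or Saturday (gaps cycle 4, 3, 4, 3).
So the schedule is: every Tuesday and Saturday.
Next Saturday: 2006-05-06.
Next Tuesday: 2006-05-09.
The following Saturday is 2006-05-13.
Next Tuesday: 2006-05-16.
The following Saturday is 2006-05-20.

2006-05-20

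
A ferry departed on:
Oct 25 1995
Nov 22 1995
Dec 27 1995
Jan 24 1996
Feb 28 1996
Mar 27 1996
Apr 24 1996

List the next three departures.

All dates are Wednesdays, 28, 35, 28, 35, 28, 28 days apart.
Specifically, the 4th Wednesday of each month.
4th Wednesday of May 1996: May 22 1996.
4th Wednesday of June 1996: Jun 26 1996.
July 1996 — 4th Wednesday is Jul 24 1996.

May 22 1996, Jun 26 1996, Jul 24 1996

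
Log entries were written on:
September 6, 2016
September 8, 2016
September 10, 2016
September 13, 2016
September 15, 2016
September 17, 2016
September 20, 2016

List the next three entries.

Every event lands on a Tuesday or Thursday or Saturday (gaps cycle 2, 2, 3, 2, 2, 3).
So the schedule is: every Tuesday, Thursday and Saturday.
The following Thursday is September 22, 2016.
The following Saturday is September 24, 2016.
The following Tuesday is September 27, 2016.

September 22, 2016; September 24, 2016; September 27, 2016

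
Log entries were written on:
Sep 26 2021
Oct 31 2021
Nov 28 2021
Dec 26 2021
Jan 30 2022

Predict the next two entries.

All Sundays; the gaps (35, 28, 28, 35) vary with month length.
This is the last Sunday of each month.
February 2022 ends with Sunday Feb 27 2022.
March 2022 ends with Sunday Mar 27 2022.

Feb 27 2022, Mar 27 2022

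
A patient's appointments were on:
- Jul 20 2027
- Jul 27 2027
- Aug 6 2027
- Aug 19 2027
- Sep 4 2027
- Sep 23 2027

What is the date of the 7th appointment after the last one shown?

Apr 27 2028

Intervals are 7, 10, 13, 16, 19 days — an arithmetic progression with common difference 3.
Next gap: 22 days. Sep 23 2027 + 22 days = Oct 15 2027.
Next gap: 25 days. Oct 15 2027 + 25 days = Nov 9 2027.
Next gap: 28 days. Nov 9 2027 + 28 days = Dec 7 2027.
Next gap: 31 days. Dec 7 2027 + 31 days = Jan 7 2028.
Next gap: 34 days. Jan 7 2028 + 34 days = Feb 10 2028.
Next gap: 37 days. Feb 10 2028 + 37 days = Mar 18 2028.
Next gap: 40 days. Mar 18 2028 + 40 days = Apr 27 2028.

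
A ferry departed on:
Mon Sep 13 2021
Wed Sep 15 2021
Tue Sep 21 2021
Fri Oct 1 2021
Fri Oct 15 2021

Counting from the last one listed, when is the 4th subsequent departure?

Wed Jan 19 2022

The spacing grows by 4 each time: 2, 6, 10, 14 days.
Next gap: 18 days. Fri Oct 15 2021 + 18 days = Tue Nov 2 2021.
Next gap: 22 days. Tue Nov 2 2021 + 22 days = Wed Nov 24 2021.
Next gap: 26 days. Wed Nov 24 2021 + 26 days = Mon Dec 20 2021.
Next gap: 30 days. Mon Dec 20 2021 + 30 days = Wed Jan 19 2022.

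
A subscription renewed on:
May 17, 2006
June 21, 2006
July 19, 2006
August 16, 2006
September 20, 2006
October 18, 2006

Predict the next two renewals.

All dates are Wednesdays, 35, 28, 28, 35, 28 days apart.
Specifically, the 3rd Wednesday of each month.
November 2006 — 3rd Wednesday is November 15, 2006.
December 2006 — 3rd Wednesday is December 20, 2006.

November 15, 2006; December 20, 2006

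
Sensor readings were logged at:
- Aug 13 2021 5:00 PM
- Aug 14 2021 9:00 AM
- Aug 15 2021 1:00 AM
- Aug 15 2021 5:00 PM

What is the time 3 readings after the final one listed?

Gaps: 16, 16, 16 hours — each event is 16 hours after the previous one.
Aug 15 2021 5:00 PM + 16 h = Aug 16 2021 9:00 AM.
Aug 16 2021 9:00 AM + 16 h = Aug 17 2021 1:00 AM.
Aug 17 2021 1:00 AM + 16 h = Aug 17 2021 5:00 PM.

Aug 17 2021 5:00 PM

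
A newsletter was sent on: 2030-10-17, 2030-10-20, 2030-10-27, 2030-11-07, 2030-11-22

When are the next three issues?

The spacing grows by 4 each time: 3, 7, 11, 15 days.
Next gap: 19 days. 2030-11-22 + 19 days = 2030-12-11.
Next gap: 23 days. 2030-12-11 + 23 days = 2031-01-03.
Next gap: 27 days. 2031-01-03 + 27 days = 2031-01-30.

2030-12-11, 2031-01-03, 2031-01-30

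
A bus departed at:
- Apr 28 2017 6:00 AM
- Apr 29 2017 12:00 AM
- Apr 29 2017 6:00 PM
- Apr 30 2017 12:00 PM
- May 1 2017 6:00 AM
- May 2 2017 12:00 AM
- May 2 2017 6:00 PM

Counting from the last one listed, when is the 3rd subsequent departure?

May 5 2017 12:00 AM

Gaps: 18, 18, 18, 18, 18, 18 hours — each event is 18 hours after the previous one.
May 2 2017 6:00 PM + 18 h = May 3 2017 12:00 PM.
May 3 2017 12:00 PM + 18 h = May 4 2017 6:00 AM.
May 4 2017 6:00 AM + 18 h = May 5 2017 12:00 AM.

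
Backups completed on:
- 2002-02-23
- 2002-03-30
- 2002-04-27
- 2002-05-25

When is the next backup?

These are Saturdays with 35, 28, 28-day gaps.
Each is the final Saturday of its month — 2002-03-30 is past the 28th, so '4th Saturday' doesn't fit.
June 2002 ends with Saturday 2002-06-29.

2002-06-29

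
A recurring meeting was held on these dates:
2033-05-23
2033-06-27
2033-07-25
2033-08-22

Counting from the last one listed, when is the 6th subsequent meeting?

2034-02-27

Gaps: 35, 28, 28 days — a mix of 28 and 35. Every date is a Monday.
Each is the 4th Monday of its month.
4th Monday of September 2033: 2033-09-26.
4th Monday of October 2033: 2033-10-24.
4th Monday of November 2033: 2033-11-28.
4th Monday of December 2033: 2033-12-26.
January 2034 — 4th Monday is 2034-01-23.
February 2034 — 4th Monday is 2034-02-27.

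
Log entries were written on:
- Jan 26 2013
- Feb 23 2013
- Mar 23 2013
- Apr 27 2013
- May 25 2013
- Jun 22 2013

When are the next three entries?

Jul 27 2013, Aug 24 2013, Sep 28 2013

These are Saturdays at 28- or 35-day spacing (28, 28, 35, 28, 28).
The pattern: 4th Saturday of the month.
4th Saturday of July 2013: Jul 27 2013.
4th Saturday of August 2013: Aug 24 2013.
September 2013 — 4th Saturday is Sep 28 2013.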